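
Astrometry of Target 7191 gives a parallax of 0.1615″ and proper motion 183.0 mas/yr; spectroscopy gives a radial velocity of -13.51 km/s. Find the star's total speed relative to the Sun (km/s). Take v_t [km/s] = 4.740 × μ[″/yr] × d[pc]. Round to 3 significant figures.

14.5 km/s

d = 1/p = 1/0.1615″ = 6.192 pc.
μ = 183.0 mas/yr = 0.1830 ″/yr.
v_t = 4.740 μ d = 4.740 × 0.1830 × 6.192 = 5.3711 km/s.
v = √(v_r² + v_t²) = √((-13.51)² + 5.3711²) = √211.369 = 14.539 km/s.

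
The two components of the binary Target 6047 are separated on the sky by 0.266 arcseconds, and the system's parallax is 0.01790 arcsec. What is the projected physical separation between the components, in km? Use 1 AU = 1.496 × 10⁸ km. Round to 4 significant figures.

2.223 × 10^9 km

d = 1/p = 1/0.01790″ = 55.866 pc.
At distance d (pc), an angle of θ arcsec spans θ·d AU: s = 0.266 × 55.866 = 14.86 AU.
= 14.86 × 1.496 × 10⁸ km = 2.2231 × 10^9 km.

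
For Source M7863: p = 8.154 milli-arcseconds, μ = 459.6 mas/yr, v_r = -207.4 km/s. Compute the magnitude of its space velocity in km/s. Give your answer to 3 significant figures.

338 km/s

d = 1/p = 1/0.008154″ = 122.64 pc.
μ = 459.6 mas/yr = 0.4596 ″/yr.
v_t = 4.740 μ d = 4.740 × 0.4596 × 122.64 = 267.17 km/s.
v = √(v_r² + v_t²) = √((-207.4)² + 267.17²) = √114395 = 338.22 km/s.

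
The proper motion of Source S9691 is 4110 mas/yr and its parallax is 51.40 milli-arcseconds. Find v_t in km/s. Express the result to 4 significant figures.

379.0 km/s

d = 1/p = 1/0.05140″ = 19.455 pc.
μ = 4110 mas/yr = 4.11 ″/yr.
v_t = 4.74 × μ × d = 4.74 × 4.11 × 19.455 = 379.01 km/s.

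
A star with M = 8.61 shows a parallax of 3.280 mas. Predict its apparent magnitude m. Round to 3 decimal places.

d = 1/p = 1/0.003280″ = 304.88 pc.
m − M = 5 log₁₀ d − 5 = 5 log₁₀(304.88) − 5 = 12.4206 − 5 = 7.4206.
m = M + (m − M) = 8.61 + 7.4206 = 16.031.

m = 16.031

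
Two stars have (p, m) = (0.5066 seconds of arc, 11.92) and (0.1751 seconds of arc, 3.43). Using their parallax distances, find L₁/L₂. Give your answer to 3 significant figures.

d₁ = 1/p₁ = 1/0.5066″ = 1.9739 pc; d₂ = 1/p₂ = 1/0.1751″ = 5.711 pc.
M₁ = m₁ − 5 log₁₀ d₁ + 5 = 11.92 − 1.4766 + 5 = 15.4434.
M₂ = 3.43 − 3.7836 + 5 = 4.6464.
L₁/L₂ = 10^(0.4(M₂ − M₁)) = 10^(0.4 × (-10.7970)) = 10^(-4.31880) = 0.000047995.

L₁/L₂ = 4.80 × 10^-5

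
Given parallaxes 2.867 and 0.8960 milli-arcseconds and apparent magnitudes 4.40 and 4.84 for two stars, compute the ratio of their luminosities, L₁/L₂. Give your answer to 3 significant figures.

L₁/L₂ = 0.146

d₁ = 1/p₁ = 1/0.002867″ = 348.8 pc; d₂ = 1/p₂ = 1/0.0008960″ = 1116.1 pc.
M₁ = m₁ − 5 log₁₀ d₁ + 5 = 4.40 − 12.7129 + 5 = -3.3129.
M₂ = 4.84 − 15.2385 + 5 = -5.3985.
L₁/L₂ = 10^(0.4(M₂ − M₁)) = 10^(0.4 × (-2.0856)) = 10^(-0.83424) = 0.14647.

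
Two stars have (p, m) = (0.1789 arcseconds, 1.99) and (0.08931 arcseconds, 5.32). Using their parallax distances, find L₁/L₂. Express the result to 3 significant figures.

L₁/L₂ = 5.35

d₁ = 1/p₁ = 1/0.1789″ = 5.5897 pc; d₂ = 1/p₂ = 1/0.08931″ = 11.197 pc.
M₁ = m₁ − 5 log₁₀ d₁ + 5 = 1.99 − 3.7369 + 5 = 3.2531.
M₂ = 5.32 − 5.2455 + 5 = 5.0745.
L₁/L₂ = 10^(0.4(M₂ − M₁)) = 10^(0.4 × 1.8214) = 10^0.72856 = 5.3525.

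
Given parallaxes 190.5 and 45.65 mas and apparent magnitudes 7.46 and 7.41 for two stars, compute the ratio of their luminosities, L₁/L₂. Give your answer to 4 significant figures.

L₁/L₂ = 0.05484

d₁ = 1/p₁ = 1/0.1905″ = 5.2493 pc; d₂ = 1/p₂ = 1/0.04565″ = 21.906 pc.
M₁ = m₁ − 5 log₁₀ d₁ + 5 = 7.46 − 3.6005 + 5 = 8.8595.
M₂ = 7.41 − 6.7028 + 5 = 5.7072.
L₁/L₂ = 10^(0.4(M₂ − M₁)) = 10^(0.4 × (-3.1523)) = 10^(-1.26092) = 0.054838.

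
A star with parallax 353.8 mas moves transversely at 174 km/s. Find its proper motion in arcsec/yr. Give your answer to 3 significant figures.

13.0 arcsec/yr

d = 1/p = 1/0.3538″ = 2.8265 pc.
μ = v_t / (4.74 d) = 174 / (4.74 × 2.8265) = 174 / 13.398 = 12.987 ″/yr.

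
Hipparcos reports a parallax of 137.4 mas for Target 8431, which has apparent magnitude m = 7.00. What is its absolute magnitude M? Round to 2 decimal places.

d = 1/p = 1/0.1374″ = 7.278 pc.
m − M = 5 log₁₀(7.278) − 5 = 4.3101 − 5 = -0.6899.
M = m − (m − M) = 7.00 − (-0.6899) = 7.69.

M = 7.69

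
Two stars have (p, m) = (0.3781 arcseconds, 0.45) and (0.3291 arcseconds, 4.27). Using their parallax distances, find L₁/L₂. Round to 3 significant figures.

d₁ = 1/p₁ = 1/0.3781″ = 2.6448 pc; d₂ = 1/p₂ = 1/0.3291″ = 3.0386 pc.
M₁ = m₁ − 5 log₁₀ d₁ + 5 = 0.45 − 2.1120 + 5 = 3.3380.
M₂ = 4.27 − 2.4134 + 5 = 6.8566.
L₁/L₂ = 10^(0.4(M₂ − M₁)) = 10^(0.4 × 3.5186) = 10^1.40744 = 25.553.

L₁/L₂ = 25.6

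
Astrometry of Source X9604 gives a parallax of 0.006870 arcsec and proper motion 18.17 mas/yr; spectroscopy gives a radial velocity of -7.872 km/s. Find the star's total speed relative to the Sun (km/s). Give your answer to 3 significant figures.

d = 1/p = 1/0.006870″ = 145.56 pc.
μ = 18.17 mas/yr = 0.01817 ″/yr.
v_t = 4.740 μ d = 4.740 × 0.01817 × 145.56 = 12.536 km/s.
v = √(v_r² + v_t²) = √((-7.872)² + 12.536²) = √219.12 = 14.803 km/s.

14.8 km/s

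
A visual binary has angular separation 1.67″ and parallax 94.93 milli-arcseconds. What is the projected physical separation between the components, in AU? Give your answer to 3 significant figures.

d = 1/p = 1/0.09493″ = 10.534 pc.
At distance d (pc), an angle of θ arcsec spans θ·d AU: s = 1.67 × 10.534 = 17.592 AU.

17.6 AU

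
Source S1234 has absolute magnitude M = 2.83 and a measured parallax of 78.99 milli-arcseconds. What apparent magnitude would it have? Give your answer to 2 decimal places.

d = 1/p = 1/0.07899″ = 12.66 pc.
m − M = 5 log₁₀ d − 5 = 5 log₁₀(12.66) − 5 = 5.5122 − 5 = 0.5122.
m = M + (m − M) = 2.83 + 0.5122 = 3.34.

m = 3.34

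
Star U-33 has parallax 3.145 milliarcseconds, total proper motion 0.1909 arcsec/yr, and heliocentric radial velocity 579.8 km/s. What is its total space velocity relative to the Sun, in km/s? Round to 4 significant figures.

647.3 km/s

d = 1/p = 1/0.003145″ = 317.97 pc.
v_t = 4.740 μ d = 4.740 × 0.1909 × 317.97 = 287.72 km/s.
v = √(v_r² + v_t²) = √(579.8² + 287.72²) = √418951 = 647.26 km/s.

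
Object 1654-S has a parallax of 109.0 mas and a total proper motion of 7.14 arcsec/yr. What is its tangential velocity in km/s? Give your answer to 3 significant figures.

310 km/s

d = 1/p = 1/0.1090″ = 9.1743 pc.
v_t = 4.74 × μ × d = 4.74 × 7.14 × 9.1743 = 310.49 km/s.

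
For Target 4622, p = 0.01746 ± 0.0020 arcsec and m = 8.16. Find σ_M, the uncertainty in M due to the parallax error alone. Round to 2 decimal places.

M = m − 5 log₁₀ d + 5 = m + 5 log₁₀ p + 5, so ∂M/∂p = 5/(p ln 10).
σ_M = (5/ln 10) · (σ_p/p) = 2.1715 × 0.0020/0.01746 = 2.1715 × 0.11455 = 0.24875.

σ_M = 0.25 mag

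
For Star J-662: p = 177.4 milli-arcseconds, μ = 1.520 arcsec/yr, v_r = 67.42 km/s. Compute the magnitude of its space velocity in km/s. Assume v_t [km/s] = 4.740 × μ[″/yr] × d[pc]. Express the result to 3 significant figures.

78.7 km/s

d = 1/p = 1/0.1774″ = 5.637 pc.
v_t = 4.740 μ d = 4.740 × 1.520 × 5.637 = 40.613 km/s.
v = √(v_r² + v_t²) = √(67.42² + 40.613²) = √6194.87 = 78.707 km/s.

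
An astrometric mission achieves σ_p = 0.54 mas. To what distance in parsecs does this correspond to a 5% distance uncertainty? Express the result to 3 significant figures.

σ_d/d = σ_p/p, so the condition is σ_p/p ≤ 0.05, i.e. p ≥ σ_p/0.05.
p_min = 0.54/0.05 = 10.8 mas = 0.0108 arcsec.
d_max = 1/p_min = 1/0.0108 = 92.593 pc.

92.6 pc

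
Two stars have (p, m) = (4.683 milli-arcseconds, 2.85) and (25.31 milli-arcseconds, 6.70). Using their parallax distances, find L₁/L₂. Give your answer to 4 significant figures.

L₁/L₂ = 1013

d₁ = 1/p₁ = 1/0.004683″ = 213.54 pc; d₂ = 1/p₂ = 1/0.02531″ = 39.51 pc.
M₁ = m₁ − 5 log₁₀ d₁ + 5 = 2.85 − 11.6474 + 5 = -3.7974.
M₂ = 6.70 − 7.9835 + 5 = 3.7165.
L₁/L₂ = 10^(0.4(M₂ − M₁)) = 10^(0.4 × 7.5139) = 10^3.00556 = 1012.9.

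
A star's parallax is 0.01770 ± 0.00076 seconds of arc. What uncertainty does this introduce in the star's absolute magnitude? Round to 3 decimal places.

M = m − 5 log₁₀ d + 5 = m + 5 log₁₀ p + 5, so ∂M/∂p = 5/(p ln 10).
σ_M = (5/ln 10) · (σ_p/p) = 2.1715 × 0.00076/0.01770 = 2.1715 × 0.042938 = 0.09324.

σ_M = 0.093 mag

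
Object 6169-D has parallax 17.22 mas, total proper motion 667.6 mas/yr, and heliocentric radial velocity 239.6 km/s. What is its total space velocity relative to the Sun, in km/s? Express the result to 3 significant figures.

d = 1/p = 1/0.01722″ = 58.072 pc.
μ = 667.6 mas/yr = 0.6676 ″/yr.
v_t = 4.740 μ d = 4.740 × 0.6676 × 58.072 = 183.76 km/s.
v = √(v_r² + v_t²) = √(239.6² + 183.76²) = √91175.9 = 301.95 km/s.

302 km/s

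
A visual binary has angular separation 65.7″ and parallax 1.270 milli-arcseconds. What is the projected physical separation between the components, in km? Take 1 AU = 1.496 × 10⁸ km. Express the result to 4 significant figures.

7.739 × 10^12 km

d = 1/p = 1/0.001270″ = 787.4 pc.
At distance d (pc), an angle of θ arcsec spans θ·d AU: s = 65.7 × 787.4 = 51732 AU.
= 51732 × 1.496 × 10⁸ km = 7.7391 × 10^12 km.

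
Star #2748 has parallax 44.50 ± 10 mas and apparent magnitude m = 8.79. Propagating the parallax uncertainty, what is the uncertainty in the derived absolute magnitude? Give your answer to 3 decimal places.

M = m − 5 log₁₀ d + 5 = m + 5 log₁₀ p + 5, so ∂M/∂p = 5/(p ln 10).
σ_M = (5/ln 10) · (σ_p/p) = 2.1715 × 10/44.50 = 2.1715 × 0.22472 = 0.48798.

σ_M = 0.488 mag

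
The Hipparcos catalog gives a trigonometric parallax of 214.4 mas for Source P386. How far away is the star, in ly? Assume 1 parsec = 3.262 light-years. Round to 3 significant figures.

15.2 ly

p = 214.4 mas = 0.2144 arcsec.
d = 1/p = 1/0.2144 = 4.6642 pc.
In light-years: 4.6642 × 3.262 = 15.215 ly.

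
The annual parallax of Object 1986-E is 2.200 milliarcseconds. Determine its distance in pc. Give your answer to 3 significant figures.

p = 2.200 milliarcseconds = 0.002200 arcsec.
d = 1/p = 1/0.002200 = 454.55 pc.

455 pc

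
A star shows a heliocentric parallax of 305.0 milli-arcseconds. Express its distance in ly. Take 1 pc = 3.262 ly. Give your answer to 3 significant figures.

p = 305.0 milli-arcseconds = 0.3050 arcsec.
d = 1/p = 1/0.3050 = 3.2787 pc.
In light-years: 3.2787 × 3.262 = 10.695 ly.

10.7 ly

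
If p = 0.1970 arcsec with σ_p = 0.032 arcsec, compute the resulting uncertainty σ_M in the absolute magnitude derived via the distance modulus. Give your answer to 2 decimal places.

σ_M = 0.35 mag

M = m − 5 log₁₀ d + 5 = m + 5 log₁₀ p + 5, so ∂M/∂p = 5/(p ln 10).
σ_M = (5/ln 10) · (σ_p/p) = 2.1715 × 0.032/0.1970 = 2.1715 × 0.16244 = 0.35274.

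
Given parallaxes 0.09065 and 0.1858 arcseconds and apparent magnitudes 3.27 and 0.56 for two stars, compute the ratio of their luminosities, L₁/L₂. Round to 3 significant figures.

L₁/L₂ = 0.346

d₁ = 1/p₁ = 1/0.09065″ = 11.031 pc; d₂ = 1/p₂ = 1/0.1858″ = 5.3821 pc.
M₁ = m₁ − 5 log₁₀ d₁ + 5 = 3.27 − 5.2131 + 5 = 3.0569.
M₂ = 0.56 − 3.6548 + 5 = 1.9052.
L₁/L₂ = 10^(0.4(M₂ − M₁)) = 10^(0.4 × (-1.1517)) = 10^(-0.46068) = 0.34619.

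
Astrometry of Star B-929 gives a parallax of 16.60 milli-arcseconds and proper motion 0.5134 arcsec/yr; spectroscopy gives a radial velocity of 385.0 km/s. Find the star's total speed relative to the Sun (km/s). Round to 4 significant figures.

412.0 km/s

d = 1/p = 1/0.01660″ = 60.241 pc.
v_t = 4.740 μ d = 4.740 × 0.5134 × 60.241 = 146.6 km/s.
v = √(v_r² + v_t²) = √(385.0² + 146.6²) = √169717 = 411.97 km/s.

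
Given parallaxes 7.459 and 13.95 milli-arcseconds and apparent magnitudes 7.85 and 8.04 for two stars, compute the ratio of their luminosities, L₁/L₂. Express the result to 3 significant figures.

d₁ = 1/p₁ = 1/0.007459″ = 134.07 pc; d₂ = 1/p₂ = 1/0.01395″ = 71.685 pc.
M₁ = m₁ − 5 log₁₀ d₁ + 5 = 7.85 − 10.6367 + 5 = 2.2133.
M₂ = 8.04 − 9.2771 + 5 = 3.7629.
L₁/L₂ = 10^(0.4(M₂ − M₁)) = 10^(0.4 × 1.5496) = 10^0.61984 = 4.1672.

L₁/L₂ = 4.17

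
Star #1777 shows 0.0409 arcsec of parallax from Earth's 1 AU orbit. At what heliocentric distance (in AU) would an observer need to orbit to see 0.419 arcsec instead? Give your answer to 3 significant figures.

Parallax scales linearly with baseline: p ∝ B, so B = p_target / p_Earth × 1 AU.
B = 0.419 / 0.0409 = 10.244 AU.

10.2 AU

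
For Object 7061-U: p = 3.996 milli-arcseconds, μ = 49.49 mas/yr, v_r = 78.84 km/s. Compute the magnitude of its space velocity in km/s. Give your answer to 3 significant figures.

d = 1/p = 1/0.003996″ = 250.25 pc.
μ = 49.49 mas/yr = 0.04949 ″/yr.
v_t = 4.740 μ d = 4.740 × 0.04949 × 250.25 = 58.704 km/s.
v = √(v_r² + v_t²) = √(78.84² + 58.704²) = √9661.91 = 98.295 km/s.

98.3 km/s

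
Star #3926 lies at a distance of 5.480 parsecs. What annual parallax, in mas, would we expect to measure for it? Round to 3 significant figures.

p = 1/d = 1/5.48 = 0.18248 arcsec.
= 0.18248 × 1000 = 182.48 mas.

182 mas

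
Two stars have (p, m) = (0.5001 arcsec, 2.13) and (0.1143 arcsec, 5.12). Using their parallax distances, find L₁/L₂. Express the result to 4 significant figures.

d₁ = 1/p₁ = 1/0.5001″ = 1.9996 pc; d₂ = 1/p₂ = 1/0.1143″ = 8.7489 pc.
M₁ = m₁ − 5 log₁₀ d₁ + 5 = 2.13 − 1.5047 + 5 = 5.6253.
M₂ = 5.12 − 4.7098 + 5 = 5.4102.
L₁/L₂ = 10^(0.4(M₂ − M₁)) = 10^(0.4 × (-0.2151)) = 10^(-0.08604) = 0.82028.

L₁/L₂ = 0.8203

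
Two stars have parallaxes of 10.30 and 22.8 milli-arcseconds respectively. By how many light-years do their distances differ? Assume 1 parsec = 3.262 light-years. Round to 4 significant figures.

d_A = 1/0.01030″ = 97.087 pc; d_B = 1/0.02280″ = 43.86 pc.
|d_B − d_A| = |43.86 − 97.087| = 53.227 pc = 53.227 × 3.262 ly = 173.63 ly.

173.6 ly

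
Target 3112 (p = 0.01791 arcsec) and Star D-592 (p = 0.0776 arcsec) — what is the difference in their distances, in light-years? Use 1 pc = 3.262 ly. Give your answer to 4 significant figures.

140.1 ly

d_A = 1/0.01791″ = 55.835 pc; d_B = 1/0.07760″ = 12.887 pc.
|d_B − d_A| = |12.887 − 55.835| = 42.948 pc = 42.948 × 3.262 ly = 140.1 ly.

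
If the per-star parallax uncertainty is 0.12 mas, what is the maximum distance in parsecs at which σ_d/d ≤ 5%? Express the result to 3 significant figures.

417 pc

σ_d/d = σ_p/p, so the condition is σ_p/p ≤ 0.05, i.e. p ≥ σ_p/0.05.
p_min = 0.12/0.05 = 2.4 mas = 0.0024 arcsec.
d_max = 1/p_min = 1/0.0024 = 416.67 pc.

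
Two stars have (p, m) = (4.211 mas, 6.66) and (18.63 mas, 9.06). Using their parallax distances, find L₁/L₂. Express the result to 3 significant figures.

d₁ = 1/p₁ = 1/0.004211″ = 237.47 pc; d₂ = 1/p₂ = 1/0.01863″ = 53.677 pc.
M₁ = m₁ − 5 log₁₀ d₁ + 5 = 6.66 − 11.8780 + 5 = -0.2180.
M₂ = 9.06 − 8.6489 + 5 = 5.4111.
L₁/L₂ = 10^(0.4(M₂ − M₁)) = 10^(0.4 × 5.6291) = 10^2.25164 = 178.5.

L₁/L₂ = 179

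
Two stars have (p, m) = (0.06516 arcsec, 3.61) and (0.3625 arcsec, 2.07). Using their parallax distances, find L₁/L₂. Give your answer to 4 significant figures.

L₁/L₂ = 7.493

d₁ = 1/p₁ = 1/0.06516″ = 15.347 pc; d₂ = 1/p₂ = 1/0.3625″ = 2.7586 pc.
M₁ = m₁ − 5 log₁₀ d₁ + 5 = 3.61 − 5.9301 + 5 = 2.6799.
M₂ = 2.07 − 2.2034 + 5 = 4.8666.
L₁/L₂ = 10^(0.4(M₂ − M₁)) = 10^(0.4 × 2.1867) = 10^0.87468 = 7.4934.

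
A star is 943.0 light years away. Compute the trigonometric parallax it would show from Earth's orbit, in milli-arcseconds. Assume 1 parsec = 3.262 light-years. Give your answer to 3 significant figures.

3.46 mas

d = 943.0 ly ÷ 3.262 = 289.09 pc.
p = 1/d = 1/289.09 = 0.0034591 arcsec.
= 0.0034591 × 1000 = 3.4591 mas.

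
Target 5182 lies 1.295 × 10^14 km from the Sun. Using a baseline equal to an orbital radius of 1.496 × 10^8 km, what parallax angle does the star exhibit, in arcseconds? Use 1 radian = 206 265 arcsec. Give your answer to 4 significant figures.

θ ≈ B/d = (1.496 × 10^8) / (1.295 × 10^14) = 1.1552 × 10^-6 rad.
In arcseconds: 1.1552 × 10^-6 × 206265 = 0.23828″.

0.2383 arcsec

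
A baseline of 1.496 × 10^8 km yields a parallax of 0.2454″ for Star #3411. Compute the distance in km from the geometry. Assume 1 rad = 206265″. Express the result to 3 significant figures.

1.26 × 10^14 km

θ = 0.2454″ = 0.2454/206265 = 1.1897 × 10^-6 rad.
d = B/θ = (1.496 × 10^8) / (1.1897 × 10^-6) = 1.2575 × 10^14 km.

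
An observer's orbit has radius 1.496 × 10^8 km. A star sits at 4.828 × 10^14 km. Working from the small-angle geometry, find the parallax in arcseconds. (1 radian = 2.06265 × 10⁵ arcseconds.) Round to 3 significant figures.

0.0639 arcsec

θ ≈ B/d = (1.496 × 10^8) / (4.828 × 10^14) = 3.0986 × 10^-7 rad.
In arcseconds: 3.0986 × 10^-7 × 206265 = 0.063913″.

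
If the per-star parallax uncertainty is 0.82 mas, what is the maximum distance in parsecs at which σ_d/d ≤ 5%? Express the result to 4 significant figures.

σ_d/d = σ_p/p, so the condition is σ_p/p ≤ 0.05, i.e. p ≥ σ_p/0.05.
p_min = 0.82/0.05 = 16.4 mas = 0.0164 arcsec.
d_max = 1/p_min = 1/0.0164 = 60.976 pc.

60.98 pc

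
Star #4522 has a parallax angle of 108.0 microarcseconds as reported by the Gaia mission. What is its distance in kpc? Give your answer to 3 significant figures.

9.26 kpc

p = 108.0 microarcseconds = 0.0001080 arcsec.
d = 1/p = 1/0.0001080 = 9259.3 pc.
= 9.2593 kpc.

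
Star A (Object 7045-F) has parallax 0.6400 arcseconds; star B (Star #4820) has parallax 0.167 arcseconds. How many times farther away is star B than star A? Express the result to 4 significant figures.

3.832

Since d = 1/p, d_B/d_A = p_A/p_B.
= 0.6400 / 0.167 = 3.8323.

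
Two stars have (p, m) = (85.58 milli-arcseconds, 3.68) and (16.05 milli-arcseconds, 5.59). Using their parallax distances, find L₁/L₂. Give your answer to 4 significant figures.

d₁ = 1/p₁ = 1/0.08558″ = 11.685 pc; d₂ = 1/p₂ = 1/0.01605″ = 62.305 pc.
M₁ = m₁ − 5 log₁₀ d₁ + 5 = 3.68 − 5.3381 + 5 = 3.3419.
M₂ = 5.59 − 8.9726 + 5 = 1.6174.
L₁/L₂ = 10^(0.4(M₂ − M₁)) = 10^(0.4 × (-1.7245)) = 10^(-0.68980) = 0.20427.

L₁/L₂ = 0.2043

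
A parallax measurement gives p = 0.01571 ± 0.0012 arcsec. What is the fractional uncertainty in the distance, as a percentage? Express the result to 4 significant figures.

For d = 1/p, |σ_d/d| = |σ_p/p|.
σ_p/p = 0.0012 / 0.01571 = 0.076384 = 7.6384%.

7.638%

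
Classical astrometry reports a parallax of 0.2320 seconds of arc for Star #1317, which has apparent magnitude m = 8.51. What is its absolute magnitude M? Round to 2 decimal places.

d = 1/p = 1/0.2320″ = 4.3103 pc.
m − M = 5 log₁₀(4.3103) − 5 = 3.1725 − 5 = -1.8275.
M = m − (m − M) = 8.51 − (-1.8275) = 10.34.

M = 10.34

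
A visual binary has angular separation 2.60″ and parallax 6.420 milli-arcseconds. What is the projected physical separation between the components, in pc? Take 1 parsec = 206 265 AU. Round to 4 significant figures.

d = 1/p = 1/0.006420″ = 155.76 pc.
At distance d (pc), an angle of θ arcsec spans θ·d AU: s = 2.60 × 155.76 = 404.98 AU.
= 404.98 / 206265 = 0.0019634 pc.

0.001963 pc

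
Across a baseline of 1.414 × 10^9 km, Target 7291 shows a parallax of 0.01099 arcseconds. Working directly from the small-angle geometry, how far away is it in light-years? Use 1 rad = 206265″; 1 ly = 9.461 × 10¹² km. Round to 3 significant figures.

2810 ly

θ = 0.01099″ = 0.01099/206265 = 5.3281 × 10^-8 rad.
d = B/θ = (1.414 × 10^9) / (5.3281 × 10^-8) = 2.6539 × 10^16 km = (2.6539 × 10^16) / (9.461 × 10^12) ly = 2805.1 ly.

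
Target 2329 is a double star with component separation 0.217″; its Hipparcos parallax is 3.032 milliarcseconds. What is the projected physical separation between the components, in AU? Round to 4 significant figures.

d = 1/p = 1/0.003032″ = 329.82 pc.
At distance d (pc), an angle of θ arcsec spans θ·d AU: s = 0.217 × 329.82 = 71.571 AU.

71.57 AU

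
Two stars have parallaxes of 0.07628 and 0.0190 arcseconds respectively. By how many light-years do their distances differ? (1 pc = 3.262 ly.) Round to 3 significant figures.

129 ly

d_A = 1/0.07628″ = 13.11 pc; d_B = 1/0.01900″ = 52.632 pc.
|d_B − d_A| = |52.632 − 13.11| = 39.522 pc = 39.522 × 3.262 ly = 128.92 ly.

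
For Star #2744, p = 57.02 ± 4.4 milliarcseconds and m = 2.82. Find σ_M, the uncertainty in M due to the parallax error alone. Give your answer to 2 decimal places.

M = m − 5 log₁₀ d + 5 = m + 5 log₁₀ p + 5, so ∂M/∂p = 5/(p ln 10).
σ_M = (5/ln 10) · (σ_p/p) = 2.1715 × 4.4/57.02 = 2.1715 × 0.077166 = 0.16757.

σ_M = 0.17 mag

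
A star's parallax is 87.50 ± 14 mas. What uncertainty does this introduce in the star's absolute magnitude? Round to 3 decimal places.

σ_M = 0.347 mag

M = m − 5 log₁₀ d + 5 = m + 5 log₁₀ p + 5, so ∂M/∂p = 5/(p ln 10).
σ_M = (5/ln 10) · (σ_p/p) = 2.1715 × 14/87.50 = 2.1715 × 0.16 = 0.34744.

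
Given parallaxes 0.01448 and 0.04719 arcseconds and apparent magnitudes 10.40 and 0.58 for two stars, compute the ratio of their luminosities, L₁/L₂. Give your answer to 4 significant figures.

L₁/L₂ = 0.001254

d₁ = 1/p₁ = 1/0.01448″ = 69.061 pc; d₂ = 1/p₂ = 1/0.04719″ = 21.191 pc.
M₁ = m₁ − 5 log₁₀ d₁ + 5 = 10.40 − 9.1962 + 5 = 6.2038.
M₂ = 0.58 − 6.6308 + 5 = -1.0508.
L₁/L₂ = 10^(0.4(M₂ − M₁)) = 10^(0.4 × (-7.2546)) = 10^(-2.90184) = 0.0012536.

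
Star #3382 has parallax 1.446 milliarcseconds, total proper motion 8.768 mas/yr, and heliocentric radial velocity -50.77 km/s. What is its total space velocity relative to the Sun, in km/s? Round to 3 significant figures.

d = 1/p = 1/0.001446″ = 691.56 pc.
μ = 8.768 mas/yr = 0.008768 ″/yr.
v_t = 4.740 μ d = 4.740 × 0.008768 × 691.56 = 28.741 km/s.
v = √(v_r² + v_t²) = √((-50.77)² + 28.741²) = √3403.64 = 58.341 km/s.

58.3 km/s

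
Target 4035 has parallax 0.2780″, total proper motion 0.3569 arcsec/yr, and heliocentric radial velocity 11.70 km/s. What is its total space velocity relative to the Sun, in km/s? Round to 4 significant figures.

d = 1/p = 1/0.2780″ = 3.5971 pc.
v_t = 4.740 μ d = 4.740 × 0.3569 × 3.5971 = 6.0852 km/s.
v = √(v_r² + v_t²) = √(11.70² + 6.0852²) = √173.92 = 13.188 km/s.

13.19 km/s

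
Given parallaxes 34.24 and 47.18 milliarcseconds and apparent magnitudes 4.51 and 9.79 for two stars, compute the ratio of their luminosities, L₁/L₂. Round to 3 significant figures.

L₁/L₂ = 246

d₁ = 1/p₁ = 1/0.03424″ = 29.206 pc; d₂ = 1/p₂ = 1/0.04718″ = 21.195 pc.
M₁ = m₁ − 5 log₁₀ d₁ + 5 = 4.51 − 7.3274 + 5 = 2.1826.
M₂ = 9.79 − 6.6312 + 5 = 8.1588.
L₁/L₂ = 10^(0.4(M₂ − M₁)) = 10^(0.4 × 5.9762) = 10^2.39048 = 245.74.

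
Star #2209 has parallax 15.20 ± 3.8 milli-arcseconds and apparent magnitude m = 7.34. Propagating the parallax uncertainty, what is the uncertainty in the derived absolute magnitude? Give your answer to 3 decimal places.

M = m − 5 log₁₀ d + 5 = m + 5 log₁₀ p + 5, so ∂M/∂p = 5/(p ln 10).
σ_M = (5/ln 10) · (σ_p/p) = 2.1715 × 3.8/15.20 = 2.1715 × 0.25 = 0.54288.

σ_M = 0.543 mag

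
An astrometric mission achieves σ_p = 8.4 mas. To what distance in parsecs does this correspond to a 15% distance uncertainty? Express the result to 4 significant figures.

17.86 pc

σ_d/d = σ_p/p, so the condition is σ_p/p ≤ 0.15, i.e. p ≥ σ_p/0.15.
p_min = 8.4/0.15 = 56 mas = 0.056 arcsec.
d_max = 1/p_min = 1/0.056 = 17.857 pc.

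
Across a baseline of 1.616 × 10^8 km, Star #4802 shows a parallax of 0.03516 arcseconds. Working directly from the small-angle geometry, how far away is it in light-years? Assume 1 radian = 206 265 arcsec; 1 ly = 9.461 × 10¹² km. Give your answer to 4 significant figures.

100.2 ly

θ = 0.03516″ = 0.03516/206265 = 1.7046 × 10^-7 rad.
d = B/θ = (1.616 × 10^8) / (1.7046 × 10^-7) = 9.4802 × 10^14 km = (9.4802 × 10^14) / (9.461 × 10^12) ly = 100.2 ly.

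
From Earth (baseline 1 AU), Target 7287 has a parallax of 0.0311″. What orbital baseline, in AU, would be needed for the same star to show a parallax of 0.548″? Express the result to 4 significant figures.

17.62 AU

Parallax scales linearly with baseline: p ∝ B, so B = p_target / p_Earth × 1 AU.
B = 0.548 / 0.0311 = 17.621 AU.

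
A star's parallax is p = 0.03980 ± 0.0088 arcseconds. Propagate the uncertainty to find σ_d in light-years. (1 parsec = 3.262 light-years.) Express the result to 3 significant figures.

d = 1/p, so σ_d = σ_p / p².
σ_d = 0.00880 / (0.03980)² = 0.00880 / 0.001584 = 5.5556 pc = 5.5556 × 3.262 ly = 18.122 ly.

18.1 ly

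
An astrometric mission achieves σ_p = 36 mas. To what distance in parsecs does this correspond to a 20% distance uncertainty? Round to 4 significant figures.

σ_d/d = σ_p/p, so the condition is σ_p/p ≤ 0.20, i.e. p ≥ σ_p/0.20.
p_min = 36/0.20 = 180 mas = 0.18 arcsec.
d_max = 1/p_min = 1/0.18 = 5.5556 pc.

5.556 pc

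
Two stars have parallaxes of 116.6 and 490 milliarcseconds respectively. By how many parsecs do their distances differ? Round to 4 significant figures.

6.536 pc

d_A = 1/0.1166″ = 8.5763 pc; d_B = 1/0.4900″ = 2.0408 pc.
|d_B − d_A| = |2.0408 − 8.5763| = 6.5355 pc.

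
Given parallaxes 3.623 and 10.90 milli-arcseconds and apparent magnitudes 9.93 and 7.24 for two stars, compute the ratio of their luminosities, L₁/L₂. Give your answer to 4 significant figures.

d₁ = 1/p₁ = 1/0.003623″ = 276.01 pc; d₂ = 1/p₂ = 1/0.01090″ = 91.743 pc.
M₁ = m₁ − 5 log₁₀ d₁ + 5 = 9.93 − 12.2046 + 5 = 2.7254.
M₂ = 7.24 − 9.8129 + 5 = 2.4271.
L₁/L₂ = 10^(0.4(M₂ − M₁)) = 10^(0.4 × (-0.2983)) = 10^(-0.11932) = 0.75977.

L₁/L₂ = 0.7598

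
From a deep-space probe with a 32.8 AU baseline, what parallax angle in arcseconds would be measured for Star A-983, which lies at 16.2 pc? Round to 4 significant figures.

p (arcsec) = B (AU) / d (pc).
p = 32.8 / 16.2 = 2.0247 arcsec.

2.025 arcsec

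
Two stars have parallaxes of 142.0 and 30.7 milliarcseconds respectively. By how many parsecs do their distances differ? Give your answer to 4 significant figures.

25.53 pc

d_A = 1/0.1420″ = 7.0423 pc; d_B = 1/0.03070″ = 32.573 pc.
|d_B − d_A| = |32.573 − 7.0423| = 25.531 pc.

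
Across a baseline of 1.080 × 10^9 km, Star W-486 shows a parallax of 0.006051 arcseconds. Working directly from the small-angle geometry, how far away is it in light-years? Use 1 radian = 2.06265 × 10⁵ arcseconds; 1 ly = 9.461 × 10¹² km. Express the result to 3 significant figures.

3890 ly

θ = 0.006051″ = 0.006051/206265 = 2.9336 × 10^-8 rad.
d = B/θ = (1.080 × 10^9) / (2.9336 × 10^-8) = 3.6815 × 10^16 km = (3.6815 × 10^16) / (9.461 × 10^12) ly = 3891.2 ly.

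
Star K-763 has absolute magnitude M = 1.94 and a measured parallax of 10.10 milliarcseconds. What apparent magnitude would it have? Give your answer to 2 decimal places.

d = 1/p = 1/0.01010″ = 99.01 pc.
m − M = 5 log₁₀ d − 5 = 5 log₁₀(99.01) − 5 = 9.9784 − 5 = 4.9784.
m = M + (m − M) = 1.94 + 4.9784 = 6.92.

m = 6.92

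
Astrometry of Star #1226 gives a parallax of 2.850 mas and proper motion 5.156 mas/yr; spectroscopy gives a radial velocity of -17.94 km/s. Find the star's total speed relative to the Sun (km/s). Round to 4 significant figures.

d = 1/p = 1/0.002850″ = 350.88 pc.
μ = 5.156 mas/yr = 0.005156 ″/yr.
v_t = 4.740 μ d = 4.740 × 0.005156 × 350.88 = 8.5753 km/s.
v = √(v_r² + v_t²) = √((-17.94)² + 8.5753²) = √395.379 = 19.884 km/s.

19.88 km/s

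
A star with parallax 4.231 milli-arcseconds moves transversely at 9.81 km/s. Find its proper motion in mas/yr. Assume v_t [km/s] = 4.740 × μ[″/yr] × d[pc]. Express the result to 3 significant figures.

d = 1/p = 1/0.004231″ = 236.35 pc.
μ = v_t / (4.74 d) = 9.81 / (4.74 × 236.35) = 9.81 / 1120.3 = 0.0087566 ″/yr = 8.7566 mas/yr.

8.76 mas/yr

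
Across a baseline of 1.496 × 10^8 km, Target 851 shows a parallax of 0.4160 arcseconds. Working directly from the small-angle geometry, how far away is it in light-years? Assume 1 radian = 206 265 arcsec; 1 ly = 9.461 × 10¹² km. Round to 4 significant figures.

θ = 0.4160″ = 0.4160/206265 = 2.0168 × 10^-6 rad.
d = B/θ = (1.496 × 10^8) / (2.0168 × 10^-6) = 7.4177 × 10^13 km = (7.4177 × 10^13) / (9.461 × 10^12) ly = 7.8403 ly.

7.840 ly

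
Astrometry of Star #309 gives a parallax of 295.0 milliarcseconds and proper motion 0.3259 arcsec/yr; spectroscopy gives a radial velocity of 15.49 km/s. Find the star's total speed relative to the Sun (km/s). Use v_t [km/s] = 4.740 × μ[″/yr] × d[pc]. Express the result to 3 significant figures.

d = 1/p = 1/0.2950″ = 3.3898 pc.
v_t = 4.740 μ d = 4.740 × 0.3259 × 3.3898 = 5.2364 km/s.
v = √(v_r² + v_t²) = √(15.49² + 5.2364²) = √267.36 = 16.351 km/s.

16.4 km/s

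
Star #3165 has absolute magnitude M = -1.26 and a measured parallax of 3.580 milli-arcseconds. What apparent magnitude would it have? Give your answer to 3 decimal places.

d = 1/p = 1/0.003580″ = 279.33 pc.
m − M = 5 log₁₀ d − 5 = 5 log₁₀(279.33) − 5 = 12.2306 − 5 = 7.2306.
m = M + (m − M) = -1.26 + 7.2306 = 5.971.

m = 5.971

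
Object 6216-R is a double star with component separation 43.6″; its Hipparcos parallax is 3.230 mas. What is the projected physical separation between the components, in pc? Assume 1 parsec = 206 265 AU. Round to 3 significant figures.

0.0654 pc

d = 1/p = 1/0.003230″ = 309.6 pc.
At distance d (pc), an angle of θ arcsec spans θ·d AU: s = 43.6 × 309.6 = 13499 AU.
= 13499 / 206265 = 0.065445 pc.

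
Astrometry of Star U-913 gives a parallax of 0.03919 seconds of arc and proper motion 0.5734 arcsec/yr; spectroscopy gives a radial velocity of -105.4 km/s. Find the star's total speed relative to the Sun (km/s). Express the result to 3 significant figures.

d = 1/p = 1/0.03919″ = 25.517 pc.
v_t = 4.740 μ d = 4.740 × 0.5734 × 25.517 = 69.353 km/s.
v = √(v_r² + v_t²) = √((-105.4)² + 69.353²) = √15919 = 126.17 km/s.

126 km/s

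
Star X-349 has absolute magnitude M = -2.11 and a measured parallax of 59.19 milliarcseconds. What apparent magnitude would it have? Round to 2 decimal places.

d = 1/p = 1/0.05919″ = 16.895 pc.
m − M = 5 log₁₀ d − 5 = 5 log₁₀(16.895) − 5 = 6.1388 − 5 = 1.1388.
m = M + (m − M) = -2.11 + 1.1388 = -0.97.

m = -0.97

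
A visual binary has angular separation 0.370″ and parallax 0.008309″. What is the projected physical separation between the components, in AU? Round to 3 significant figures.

44.5 AU

d = 1/p = 1/0.008309″ = 120.35 pc.
At distance d (pc), an angle of θ arcsec spans θ·d AU: s = 0.370 × 120.35 = 44.53 AU.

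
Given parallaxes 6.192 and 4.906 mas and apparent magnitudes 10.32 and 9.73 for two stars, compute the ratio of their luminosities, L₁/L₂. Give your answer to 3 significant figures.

d₁ = 1/p₁ = 1/0.006192″ = 161.5 pc; d₂ = 1/p₂ = 1/0.004906″ = 203.83 pc.
M₁ = m₁ − 5 log₁₀ d₁ + 5 = 10.32 − 11.0409 + 5 = 4.2791.
M₂ = 9.73 − 11.5463 + 5 = 3.1837.
L₁/L₂ = 10^(0.4(M₂ − M₁)) = 10^(0.4 × (-1.0954)) = 10^(-0.43816) = 0.36462.

L₁/L₂ = 0.365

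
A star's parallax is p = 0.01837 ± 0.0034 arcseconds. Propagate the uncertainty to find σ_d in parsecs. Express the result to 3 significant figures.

10.1 pc

d = 1/p, so σ_d = σ_p / p².
σ_d = 0.00340 / (0.01837)² = 0.00340 / 0.00033746 = 10.075 pc.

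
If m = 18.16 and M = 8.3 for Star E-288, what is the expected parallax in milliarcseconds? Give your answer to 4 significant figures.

1.067 mas

m − M = 18.16 − 8.3 = 9.86.
d = 10^((m−M)/5 + 1) = 10^2.972 = 937.56 pc.
p = 1/d = 1/937.56 = 0.0010666 arcsec = 1.0666 mas.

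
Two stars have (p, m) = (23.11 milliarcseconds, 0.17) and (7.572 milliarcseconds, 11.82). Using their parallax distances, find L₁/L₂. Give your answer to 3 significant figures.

d₁ = 1/p₁ = 1/0.02311″ = 43.271 pc; d₂ = 1/p₂ = 1/0.007572″ = 132.07 pc.
M₁ = m₁ − 5 log₁₀ d₁ + 5 = 0.17 − 8.1810 + 5 = -3.0110.
M₂ = 11.82 − 10.6040 + 5 = 6.2160.
L₁/L₂ = 10^(0.4(M₂ − M₁)) = 10^(0.4 × 9.2270) = 10^3.69080 = 4906.8.

L₁/L₂ = 4910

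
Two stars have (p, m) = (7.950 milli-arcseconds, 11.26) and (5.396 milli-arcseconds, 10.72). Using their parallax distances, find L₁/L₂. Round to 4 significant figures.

d₁ = 1/p₁ = 1/0.007950″ = 125.79 pc; d₂ = 1/p₂ = 1/0.005396″ = 185.32 pc.
M₁ = m₁ − 5 log₁₀ d₁ + 5 = 11.26 − 10.4982 + 5 = 5.7618.
M₂ = 10.72 − 11.3396 + 5 = 4.3804.
L₁/L₂ = 10^(0.4(M₂ − M₁)) = 10^(0.4 × (-1.3814)) = 10^(-0.55256) = 0.28018.

L₁/L₂ = 0.2802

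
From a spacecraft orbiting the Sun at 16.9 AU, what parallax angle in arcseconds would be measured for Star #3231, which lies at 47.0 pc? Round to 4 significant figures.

p (arcsec) = B (AU) / d (pc).
p = 16.9 / 47.0 = 0.35957 arcsec.

0.3596 arcsec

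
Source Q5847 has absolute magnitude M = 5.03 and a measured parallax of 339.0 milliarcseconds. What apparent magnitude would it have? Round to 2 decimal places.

d = 1/p = 1/0.3390″ = 2.9499 pc.
m − M = 5 log₁₀ d − 5 = 5 log₁₀(2.9499) − 5 = 2.3490 − 5 = -2.6510.
m = M + (m − M) = 5.03 + (-2.6510) = 2.38.

m = 2.38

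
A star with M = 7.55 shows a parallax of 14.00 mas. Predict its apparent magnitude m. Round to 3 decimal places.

d = 1/p = 1/0.01400″ = 71.429 pc.
m − M = 5 log₁₀ d − 5 = 5 log₁₀(71.429) − 5 = 9.2694 − 5 = 4.2694.
m = M + (m − M) = 7.55 + 4.2694 = 11.819.

m = 11.819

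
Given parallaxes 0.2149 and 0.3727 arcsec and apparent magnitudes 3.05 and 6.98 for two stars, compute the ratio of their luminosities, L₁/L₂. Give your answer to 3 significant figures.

d₁ = 1/p₁ = 1/0.2149″ = 4.6533 pc; d₂ = 1/p₂ = 1/0.3727″ = 2.6831 pc.
M₁ = m₁ − 5 log₁₀ d₁ + 5 = 3.05 − 3.3388 + 5 = 4.7112.
M₂ = 6.98 − 2.1432 + 5 = 9.8368.
L₁/L₂ = 10^(0.4(M₂ − M₁)) = 10^(0.4 × 5.1256) = 10^2.05024 = 112.26.

L₁/L₂ = 112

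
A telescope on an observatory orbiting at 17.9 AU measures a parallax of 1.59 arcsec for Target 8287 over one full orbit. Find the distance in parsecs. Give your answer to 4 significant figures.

With baseline B (in AU) and parallax p (in arcsec), d = B/p parsecs.
d = 17.9 / 1.59 = 11.258 pc.

11.26 pc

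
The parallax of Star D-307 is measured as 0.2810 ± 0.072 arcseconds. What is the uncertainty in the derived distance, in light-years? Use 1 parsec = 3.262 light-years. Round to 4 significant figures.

d = 1/p, so σ_d = σ_p / p².
σ_d = 0.0720 / (0.2810)² = 0.0720 / 0.078961 = 0.91184 pc = 0.91184 × 3.262 ly = 2.9744 ly.

2.974 ly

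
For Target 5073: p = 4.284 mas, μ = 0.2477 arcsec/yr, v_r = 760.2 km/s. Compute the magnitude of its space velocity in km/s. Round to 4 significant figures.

808.1 km/s

d = 1/p = 1/0.004284″ = 233.43 pc.
v_t = 4.740 μ d = 4.740 × 0.2477 × 233.43 = 274.07 km/s.
v = √(v_r² + v_t²) = √(760.2² + 274.07²) = √653018 = 808.1 km/s.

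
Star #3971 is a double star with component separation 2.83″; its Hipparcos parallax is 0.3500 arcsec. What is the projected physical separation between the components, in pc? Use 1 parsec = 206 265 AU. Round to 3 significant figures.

d = 1/p = 1/0.3500″ = 2.8571 pc.
At distance d (pc), an angle of θ arcsec spans θ·d AU: s = 2.83 × 2.8571 = 8.0856 AU.
= 8.0856 / 206265 = 3.9200 × 10^-5 pc.

3.92 × 10^-5 pc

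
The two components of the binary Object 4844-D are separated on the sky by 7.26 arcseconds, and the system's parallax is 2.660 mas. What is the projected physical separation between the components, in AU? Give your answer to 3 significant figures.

2730 AU

d = 1/p = 1/0.002660″ = 375.94 pc.
At distance d (pc), an angle of θ arcsec spans θ·d AU: s = 7.26 × 375.94 = 2729.3 AU.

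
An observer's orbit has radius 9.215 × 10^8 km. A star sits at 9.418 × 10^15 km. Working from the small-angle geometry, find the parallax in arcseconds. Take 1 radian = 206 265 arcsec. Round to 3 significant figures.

0.0202 arcsec

θ ≈ B/d = (9.215 × 10^8) / (9.418 × 10^15) = 9.7845 × 10^-8 rad.
In arcseconds: 9.7845 × 10^-8 × 206265 = 0.020182″.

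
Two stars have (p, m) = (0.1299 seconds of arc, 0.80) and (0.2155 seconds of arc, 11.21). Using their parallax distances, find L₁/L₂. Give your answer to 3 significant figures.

d₁ = 1/p₁ = 1/0.1299″ = 7.6982 pc; d₂ = 1/p₂ = 1/0.2155″ = 4.6404 pc.
M₁ = m₁ − 5 log₁₀ d₁ + 5 = 0.80 − 4.4319 + 5 = 1.3681.
M₂ = 11.21 − 3.3328 + 5 = 12.8772.
L₁/L₂ = 10^(0.4(M₂ − M₁)) = 10^(0.4 × 11.5091) = 10^4.60364 = 40146.

L₁/L₂ = 40100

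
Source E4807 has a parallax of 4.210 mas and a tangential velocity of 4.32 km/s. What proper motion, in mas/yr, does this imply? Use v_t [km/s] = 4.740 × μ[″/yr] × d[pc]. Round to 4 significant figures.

d = 1/p = 1/0.004210″ = 237.53 pc.
μ = v_t / (4.74 d) = 4.32 / (4.74 × 237.53) = 4.32 / 1125.9 = 0.0038369 ″/yr = 3.8369 mas/yr.

3.837 mas/yr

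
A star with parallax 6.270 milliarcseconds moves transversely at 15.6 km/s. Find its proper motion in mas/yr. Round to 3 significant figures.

20.6 mas/yr

d = 1/p = 1/0.006270″ = 159.49 pc.
μ = v_t / (4.74 d) = 15.6 / (4.74 × 159.49) = 15.6 / 755.98 = 0.020635 ″/yr = 20.635 mas/yr.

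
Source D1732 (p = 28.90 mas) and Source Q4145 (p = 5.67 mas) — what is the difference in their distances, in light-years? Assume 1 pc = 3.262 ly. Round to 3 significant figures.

d_A = 1/0.02890″ = 34.602 pc; d_B = 1/0.005670″ = 176.37 pc.
|d_B − d_A| = |176.37 − 34.602| = 141.77 pc = 141.77 × 3.262 ly = 462.45 ly.

462 ly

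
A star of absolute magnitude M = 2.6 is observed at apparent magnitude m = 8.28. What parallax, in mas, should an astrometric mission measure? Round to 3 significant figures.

m − M = 8.28 − 2.6 = 5.68.
d = 10^((m−M)/5 + 1) = 10^2.136 = 136.77 pc.
p = 1/d = 1/136.77 = 0.0073115 arcsec = 7.3115 mas.

7.31 mas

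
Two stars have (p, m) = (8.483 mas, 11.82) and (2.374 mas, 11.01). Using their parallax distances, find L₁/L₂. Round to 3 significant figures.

L₁/L₂ = 0.0371

d₁ = 1/p₁ = 1/0.008483″ = 117.88 pc; d₂ = 1/p₂ = 1/0.002374″ = 421.23 pc.
M₁ = m₁ − 5 log₁₀ d₁ + 5 = 11.82 − 10.3572 + 5 = 6.4628.
M₂ = 11.01 − 13.1226 + 5 = 2.8874.
L₁/L₂ = 10^(0.4(M₂ − M₁)) = 10^(0.4 × (-3.5754)) = 10^(-1.43016) = 0.03714.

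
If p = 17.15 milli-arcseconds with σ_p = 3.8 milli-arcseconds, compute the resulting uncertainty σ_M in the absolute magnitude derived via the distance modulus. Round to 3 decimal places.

σ_M = 0.481 mag

M = m − 5 log₁₀ d + 5 = m + 5 log₁₀ p + 5, so ∂M/∂p = 5/(p ln 10).
σ_M = (5/ln 10) · (σ_p/p) = 2.1715 × 3.8/17.15 = 2.1715 × 0.22157 = 0.48114.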